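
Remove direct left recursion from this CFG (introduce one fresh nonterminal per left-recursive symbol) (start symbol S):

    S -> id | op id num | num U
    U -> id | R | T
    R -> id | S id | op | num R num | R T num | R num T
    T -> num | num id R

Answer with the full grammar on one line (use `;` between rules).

Directly left-recursive nonterminal: R.
For R: α = {T num, num T}, β = {id, S id, op, num R num}. Rewrite as R → β R' and R' → α R' | ε.

S -> id | op id num | num U; U -> id | R | T; R -> id R' | S id R' | op R' | num R num R'; T -> num | num id R; R' -> T num R' | num T R' | eps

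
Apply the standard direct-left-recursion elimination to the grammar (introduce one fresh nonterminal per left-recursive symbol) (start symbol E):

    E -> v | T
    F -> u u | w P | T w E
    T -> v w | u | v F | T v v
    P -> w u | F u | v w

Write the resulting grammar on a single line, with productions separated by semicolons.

Left recursion appears on T.
For T: α = {v v}, β = {v w, u, v F}. Rewrite as T → β T' and T' → α T' | ε.

E -> v | T; F -> u u | w P | T w E; T -> v w T' | u T' | v F T'; P -> w u | F u | v w; T' -> v v T' | eps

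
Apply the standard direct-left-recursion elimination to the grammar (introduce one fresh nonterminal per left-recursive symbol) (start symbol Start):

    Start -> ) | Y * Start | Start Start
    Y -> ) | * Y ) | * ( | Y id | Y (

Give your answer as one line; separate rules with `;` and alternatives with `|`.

Start -> ) Start1 | Y * Start Start1; Y -> ) Y1 | * Y ) Y1 | * ( Y1; Start1 -> Start Start1 | epsilon; Y1 -> id Y1 | ( Y1 | epsilon

Left recursion appears on Start, Y.
For Start: α = {Start}, β = {), Y * Start}. Rewrite as Start → β Start1 and Start1 → α Start1 | ε.
For Y: α = {id, (}, β = {), * Y ), * (}. Rewrite as Y → β Y1 and Y1 → α Y1 | ε.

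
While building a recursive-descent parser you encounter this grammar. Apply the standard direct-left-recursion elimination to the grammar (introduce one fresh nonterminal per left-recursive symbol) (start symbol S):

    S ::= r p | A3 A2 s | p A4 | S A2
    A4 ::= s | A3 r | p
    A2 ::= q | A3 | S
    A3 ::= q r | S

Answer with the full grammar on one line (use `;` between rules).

Left recursion appears on S.
For S: α = {A2}, β = {r p, A3 A2 s, p A4}. Rewrite as S → β S' and S' → α S' | ε.

S ::= r p S' | A3 A2 s S' | p A4 S'; A4 ::= s | A3 r | p; A2 ::= q | A3 | S; A3 ::= q r | S; S' ::= A2 S' | ε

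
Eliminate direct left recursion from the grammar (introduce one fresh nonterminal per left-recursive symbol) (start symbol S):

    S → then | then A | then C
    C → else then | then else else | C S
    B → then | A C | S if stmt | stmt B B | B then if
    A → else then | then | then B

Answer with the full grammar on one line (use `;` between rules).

C, B are directly left-recursive.
For C: α = {S}, β = {else then, then else else}. Rewrite as C → β C' and C' → α C' | ε.
For B: α = {then if}, β = {then, A C, S if stmt, stmt B B}. Rewrite as B → β B' and B' → α B' | ε.

S → then | then A | then C; C → else then C' | then else else C'; B → then B' | A C B' | S if stmt B' | stmt B B B'; A → else then | then | then B; C' → S C' | ε; B' → then if B' | ε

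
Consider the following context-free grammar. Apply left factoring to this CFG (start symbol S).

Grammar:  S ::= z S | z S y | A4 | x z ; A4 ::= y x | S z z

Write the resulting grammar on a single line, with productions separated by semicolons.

S has alternatives sharing prefix 'z S': factor to S → z S S' with S' → ε | y.

S ::= A4 | x z | z S S'; A4 ::= y x | S z z; S' ::= ε | y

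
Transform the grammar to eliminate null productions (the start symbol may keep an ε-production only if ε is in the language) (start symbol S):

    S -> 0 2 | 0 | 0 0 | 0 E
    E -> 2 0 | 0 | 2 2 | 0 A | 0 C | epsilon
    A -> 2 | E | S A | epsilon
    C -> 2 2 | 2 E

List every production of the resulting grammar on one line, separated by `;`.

S -> 0 2 | 0 | 0 0 | 0 E; E -> 2 0 | 0 | 2 2 | 0 A | 0 C; A -> 2 | E | S A | S; C -> 2 2 | 2 E | 2

The nullable symbols are {A, E}.
ε ∉ L(G), so no ε-production is kept.
Add the nullable-subset variants: A → S A gives S A | S. C → 2 E gives 2 E | 2.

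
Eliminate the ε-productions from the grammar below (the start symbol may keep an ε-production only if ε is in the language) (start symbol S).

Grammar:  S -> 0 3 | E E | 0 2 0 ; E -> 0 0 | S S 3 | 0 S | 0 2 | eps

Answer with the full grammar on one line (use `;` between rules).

Nullable set = {E, S}.
ε ∈ L(G) since S is nullable, so keep S → ε.
For each production, add variants omitting each subset of nullable occurrences: S → E E gives E E | E. E → S S 3 gives S S 3 | S 3 | 3. E → 0 S gives 0 S | 0.

S -> 0 3 | E E | E | 0 2 0 | eps; E -> 0 0 | S S 3 | S 3 | 3 | 0 S | 0 | 0 2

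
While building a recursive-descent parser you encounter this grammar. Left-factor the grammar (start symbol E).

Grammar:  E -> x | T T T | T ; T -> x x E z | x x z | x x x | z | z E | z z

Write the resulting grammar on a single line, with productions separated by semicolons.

E -> x | T E'; T -> x x T' | z T''; E' -> T T | ε; T' -> E z | z | x; T'' -> ε | E | z

E has alternatives sharing prefix 'T': factor to E → T E' with E' → T T | ε.
T has alternatives sharing prefix 'x x': factor to T → x x T' with T' → E z | z | x.
T has alternatives sharing prefix 'z': factor to T → z T'' with T'' → ε | E | z.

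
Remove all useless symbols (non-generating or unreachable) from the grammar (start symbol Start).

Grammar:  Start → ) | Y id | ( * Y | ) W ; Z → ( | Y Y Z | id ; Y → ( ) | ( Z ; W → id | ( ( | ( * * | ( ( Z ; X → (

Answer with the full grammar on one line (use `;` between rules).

Start → ) | Y id | ( * Y | ) W; Z → ( | Y Y Z | id; Y → ( ) | ( Z; W → id | ( ( | ( * * | ( ( Z

Generating nonterminals: {Start, W, X, Y, Z}.
Reachable from Start after that: {Start, W, Y, Z}.
Removed useless symbols: {X} and every production mentioning them.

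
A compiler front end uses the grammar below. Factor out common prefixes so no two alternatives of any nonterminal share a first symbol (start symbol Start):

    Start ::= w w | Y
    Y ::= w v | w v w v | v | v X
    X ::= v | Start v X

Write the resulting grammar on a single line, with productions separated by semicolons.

Y has alternatives sharing prefix 'w v': factor to Y → w v Y1 with Y1 → ε | w v.
Y has alternatives sharing prefix 'v': factor to Y → v Y2 with Y2 → ε | X.

Start ::= w w | Y; Y ::= w v Y1 | v Y2; X ::= v | Start v X; Y1 ::= ε | w v; Y2 ::= ε | X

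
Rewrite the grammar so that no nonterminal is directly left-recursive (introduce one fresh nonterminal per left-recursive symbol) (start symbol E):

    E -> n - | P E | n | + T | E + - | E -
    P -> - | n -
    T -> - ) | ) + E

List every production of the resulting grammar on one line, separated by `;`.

E -> n - E' | P E E' | n E' | + T E'; P -> - | n -; T -> - ) | ) + E; E' -> + - E' | - E' | ε

E is directly left-recursive.
For E: α = {+ -, -}, β = {n -, P E, n, + T}. Rewrite as E → β E' and E' → α E' | ε.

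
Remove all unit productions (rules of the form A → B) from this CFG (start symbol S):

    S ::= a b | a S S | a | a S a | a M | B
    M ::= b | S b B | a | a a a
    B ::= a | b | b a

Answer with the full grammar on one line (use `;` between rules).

Unit pairs: S ⇒* {B}.
For every A with A ⇒* B via unit rules, add B's non-unit alternatives to A; then delete every rule of the form X → Y.

S ::= a | b | b a | a b | a S S | a S a | a M; M ::= b | S b B | a | a a a; B ::= a | b | b a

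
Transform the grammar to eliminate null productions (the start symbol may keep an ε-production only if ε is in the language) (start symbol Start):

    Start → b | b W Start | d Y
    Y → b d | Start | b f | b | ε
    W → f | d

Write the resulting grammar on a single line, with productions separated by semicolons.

Nullable set = {Y}.
ε ∉ L(G), so no ε-production is kept.
For each production, add variants omitting each subset of nullable occurrences: Start → d Y gives d Y | d.

Start → b | b W Start | d Y | d; Y → b d | Start | b f | b; W → f | d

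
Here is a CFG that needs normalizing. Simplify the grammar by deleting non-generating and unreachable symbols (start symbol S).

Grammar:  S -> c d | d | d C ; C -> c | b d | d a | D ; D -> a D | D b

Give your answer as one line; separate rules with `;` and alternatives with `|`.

Generating nonterminals: {C, S}.
Reachable from S after that: {C, S}.
Removed useless symbols: {D} and every production mentioning them.

S -> c d | d | d C; C -> c | b d | d a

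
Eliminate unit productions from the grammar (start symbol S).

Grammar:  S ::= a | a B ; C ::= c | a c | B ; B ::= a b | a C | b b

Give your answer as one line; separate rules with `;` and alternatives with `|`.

Unit pairs: C ⇒* {B}.
For every A with A ⇒* B via unit rules, add B's non-unit alternatives to A; then delete every rule of the form X → Y.

S ::= a | a B; C ::= a b | a C | b b | c | a c; B ::= a b | a C | b b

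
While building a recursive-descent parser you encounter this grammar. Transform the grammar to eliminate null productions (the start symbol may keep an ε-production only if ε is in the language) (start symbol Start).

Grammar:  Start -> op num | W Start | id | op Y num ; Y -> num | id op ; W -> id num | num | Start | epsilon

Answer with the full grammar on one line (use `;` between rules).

Start -> op num | W Start | id | op Y num; Y -> num | id op; W -> id num | num | Start

The nullable symbols are {W}.
ε ∉ L(G), so no ε-production is kept.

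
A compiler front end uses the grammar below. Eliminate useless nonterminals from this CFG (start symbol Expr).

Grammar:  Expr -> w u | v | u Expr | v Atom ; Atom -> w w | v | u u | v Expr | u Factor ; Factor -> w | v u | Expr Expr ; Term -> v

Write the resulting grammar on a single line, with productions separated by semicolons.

Generating nonterminals: {Atom, Expr, Factor, Term}.
Reachable from Expr after that: {Atom, Expr, Factor}.
Removed useless symbols: {Term} and every production mentioning them.

Expr -> w u | v | u Expr | v Atom; Atom -> w w | v | u u | v Expr | u Factor; Factor -> w | v u | Expr Expr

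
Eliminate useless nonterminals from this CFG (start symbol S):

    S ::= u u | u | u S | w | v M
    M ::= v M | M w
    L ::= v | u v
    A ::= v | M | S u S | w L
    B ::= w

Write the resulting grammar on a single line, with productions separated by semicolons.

S ::= u u | u | u S | w

Generating nonterminals: {A, B, L, S}.
Reachable from S after that: {S}.
Removed useless symbols: {A, B, L, M} and every production mentioning them.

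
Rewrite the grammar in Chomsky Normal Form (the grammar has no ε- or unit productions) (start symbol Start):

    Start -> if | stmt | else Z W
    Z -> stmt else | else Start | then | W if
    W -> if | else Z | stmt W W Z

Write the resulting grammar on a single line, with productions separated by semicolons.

Start -> if | stmt | X1 Y1; Z -> X2 X1 | X1 Start | then | W X3; W -> if | X1 Z | X2 Y2; X1 -> else; X2 -> stmt; X3 -> if; Y1 -> Z W; Y2 -> W Y3; Y3 -> W Z

Introduce a nonterminal for each terminal appearing in a rule of length ≥ 2: X1 → else, X2 → stmt, X3 → if.
Binarize each right-hand side of length ≥ 3 by chaining fresh nonterminals (Y1, Y2, …): affected rules were Start → X1 Z W; W → X2 W W Z.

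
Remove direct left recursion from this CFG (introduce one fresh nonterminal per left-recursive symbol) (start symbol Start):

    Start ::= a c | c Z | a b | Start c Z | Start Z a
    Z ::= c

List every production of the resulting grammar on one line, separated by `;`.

Start ::= a c Start1 | c Z Start1 | a b Start1; Z ::= c; Start1 ::= c Z Start1 | Z a Start1 | ε

Left recursion appears on Start.
For Start: α = {c Z, Z a}, β = {a c, c Z, a b}. Rewrite as Start → β Start1 and Start1 → α Start1 | ε.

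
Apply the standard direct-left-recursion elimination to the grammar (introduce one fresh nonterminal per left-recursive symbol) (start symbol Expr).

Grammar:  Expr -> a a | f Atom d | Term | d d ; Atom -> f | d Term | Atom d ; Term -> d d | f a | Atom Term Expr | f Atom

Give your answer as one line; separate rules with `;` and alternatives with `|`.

Atom is directly left-recursive.
For Atom: α = {d}, β = {f, d Term}. Rewrite as Atom → β Atom1 and Atom1 → α Atom1 | ε.

Expr -> a a | f Atom d | Term | d d; Atom -> f Atom1 | d Term Atom1; Term -> d d | f a | Atom Term Expr | f Atom; Atom1 -> d Atom1 | ε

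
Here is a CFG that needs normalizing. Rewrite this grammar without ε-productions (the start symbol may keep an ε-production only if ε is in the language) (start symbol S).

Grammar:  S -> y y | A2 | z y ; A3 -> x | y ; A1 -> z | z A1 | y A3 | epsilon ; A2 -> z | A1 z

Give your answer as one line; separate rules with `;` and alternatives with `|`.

S -> y y | A2 | z y; A3 -> x | y; A1 -> z | z A1 | y A3; A2 -> z | A1 z

Nullable nonterminals: {A1}.
ε ∉ L(G), so no ε-production is kept.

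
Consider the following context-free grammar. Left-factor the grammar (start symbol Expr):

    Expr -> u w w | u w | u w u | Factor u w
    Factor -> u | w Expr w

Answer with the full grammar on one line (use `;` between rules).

Expr -> Factor u w | u w Expr1; Factor -> u | w Expr w; Expr1 -> w | epsilon | u

Expr has alternatives sharing prefix 'u w': factor to Expr → u w Expr1 with Expr1 → w | ε | u.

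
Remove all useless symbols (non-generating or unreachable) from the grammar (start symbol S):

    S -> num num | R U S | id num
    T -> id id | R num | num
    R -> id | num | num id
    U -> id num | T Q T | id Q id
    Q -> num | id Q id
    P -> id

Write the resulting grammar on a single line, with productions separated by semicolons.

Generating nonterminals: {P, Q, R, S, T, U}.
Reachable from S after that: {Q, R, S, T, U}.
Removed useless symbols: {P} and every production mentioning them.

S -> num num | R U S | id num; T -> id id | R num | num; R -> id | num | num id; U -> id num | T Q T | id Q id; Q -> num | id Q id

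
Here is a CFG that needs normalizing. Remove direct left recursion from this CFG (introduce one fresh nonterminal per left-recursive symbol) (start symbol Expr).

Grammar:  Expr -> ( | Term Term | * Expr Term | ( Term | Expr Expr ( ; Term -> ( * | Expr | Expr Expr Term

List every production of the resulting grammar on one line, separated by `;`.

Expr -> ( Expr1 | Term Term Expr1 | * Expr Term Expr1 | ( Term Expr1; Term -> ( * | Expr | Expr Expr Term; Expr1 -> Expr ( Expr1 | ε

Directly left-recursive nonterminal: Expr.
For Expr: α = {Expr (}, β = {(, Term Term, * Expr Term, ( Term}. Rewrite as Expr → β Expr1 and Expr1 → α Expr1 | ε.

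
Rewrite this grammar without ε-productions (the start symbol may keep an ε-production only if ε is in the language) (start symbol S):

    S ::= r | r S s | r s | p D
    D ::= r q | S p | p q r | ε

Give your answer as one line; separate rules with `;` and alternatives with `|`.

Nullable set = {D}.
ε ∉ L(G), so no ε-production is kept.
Expand every rule over subsets of its nullable positions: S → p D gives p D | p.

S ::= r | r S s | r s | p D | p; D ::= r q | S p | p q r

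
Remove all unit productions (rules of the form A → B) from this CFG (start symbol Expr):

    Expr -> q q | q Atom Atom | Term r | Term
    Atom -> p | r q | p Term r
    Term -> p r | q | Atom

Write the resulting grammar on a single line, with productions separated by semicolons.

Unit pairs: Expr ⇒* {Atom, Term}; Term ⇒* {Atom}.
Replace each nonterminal's rules with the union of the non-unit rules of every nonterminal it unit-derives.

Expr -> p r | q | p | r q | p Term r | q q | q Atom Atom | Term r; Atom -> p | r q | p Term r; Term -> p r | q | p | r q | p Term r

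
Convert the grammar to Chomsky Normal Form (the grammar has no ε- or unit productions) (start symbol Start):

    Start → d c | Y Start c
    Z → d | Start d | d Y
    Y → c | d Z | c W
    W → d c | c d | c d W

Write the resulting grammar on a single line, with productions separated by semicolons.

Start → X1 X2 | Y Y1; Z → d | Start X1 | X1 Y; Y → c | X1 Z | X2 W; W → X1 X2 | X2 X1 | X2 Y2; X1 → d; X2 → c; Y1 → Start X2; Y2 → X1 W

Introduce a nonterminal for each terminal appearing in a rule of length ≥ 2: X1 → d, X2 → c.
Binarize each right-hand side of length ≥ 3 by chaining fresh nonterminals (Y1, Y2, …): affected rules were Start → Y Start X2; W → X2 X1 W.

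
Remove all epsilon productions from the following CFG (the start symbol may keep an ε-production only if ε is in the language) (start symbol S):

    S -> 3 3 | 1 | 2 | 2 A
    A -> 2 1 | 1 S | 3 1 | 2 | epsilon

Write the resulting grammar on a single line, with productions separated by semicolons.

Nullable set = {A}.
ε ∉ L(G), so no ε-production is kept.

S -> 3 3 | 1 | 2 | 2 A; A -> 2 1 | 1 S | 3 1 | 2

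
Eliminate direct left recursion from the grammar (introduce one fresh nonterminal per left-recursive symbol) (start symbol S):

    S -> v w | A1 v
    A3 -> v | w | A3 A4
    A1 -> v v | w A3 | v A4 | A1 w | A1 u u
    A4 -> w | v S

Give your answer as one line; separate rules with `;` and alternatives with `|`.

Directly left-recursive nonterminals: A3, A1.
For A3: α = {A4}, β = {v, w}. Rewrite as A3 → β A3' and A3' → α A3' | ε.
For A1: α = {w, u u}, β = {v v, w A3, v A4}. Rewrite as A1 → β A1' and A1' → α A1' | ε.

S -> v w | A1 v; A3 -> v A3' | w A3'; A1 -> v v A1' | w A3 A1' | v A4 A1'; A4 -> w | v S; A3' -> A4 A3' | epsilon; A1' -> w A1' | u u A1' | epsilon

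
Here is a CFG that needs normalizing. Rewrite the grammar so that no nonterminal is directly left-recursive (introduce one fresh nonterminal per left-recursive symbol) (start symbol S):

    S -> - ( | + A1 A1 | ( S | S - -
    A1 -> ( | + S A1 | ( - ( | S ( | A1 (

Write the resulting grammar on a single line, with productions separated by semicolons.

S -> - ( S' | + A1 A1 S' | ( S S'; A1 -> ( A1' | + S A1 A1' | ( - ( A1' | S ( A1'; S' -> - - S' | eps; A1' -> ( A1' | eps

Directly left-recursive nonterminals: S, A1.
For S: α = {- -}, β = {- (, + A1 A1, ( S}. Rewrite as S → β S' and S' → α S' | ε.
For A1: α = {(}, β = {(, + S A1, ( - (, S (}. Rewrite as A1 → β A1' and A1' → α A1' | ε.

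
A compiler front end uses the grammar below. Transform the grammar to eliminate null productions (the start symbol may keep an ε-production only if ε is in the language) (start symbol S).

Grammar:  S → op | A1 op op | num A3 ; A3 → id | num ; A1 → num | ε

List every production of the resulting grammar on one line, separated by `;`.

S → op | A1 op op | op op | num A3; A3 → id | num; A1 → num

Nullable nonterminals: {A1}.
ε ∉ L(G), so no ε-production is kept.
For each production, add variants omitting each subset of nullable occurrences: S → A1 op op gives A1 op op | op op.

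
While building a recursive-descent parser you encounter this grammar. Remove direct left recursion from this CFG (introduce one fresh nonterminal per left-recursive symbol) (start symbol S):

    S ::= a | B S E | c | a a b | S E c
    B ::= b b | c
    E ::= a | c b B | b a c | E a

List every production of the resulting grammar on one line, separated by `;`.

S ::= a S' | B S E S' | c S' | a a b S'; B ::= b b | c; E ::= a E' | c b B E' | b a c E'; S' ::= E c S' | ε; E' ::= a E' | ε

Left recursion appears on S, E.
For S: α = {E c}, β = {a, B S E, c, a a b}. Rewrite as S → β S' and S' → α S' | ε.
For E: α = {a}, β = {a, c b B, b a c}. Rewrite as E → β E' and E' → α E' | ε.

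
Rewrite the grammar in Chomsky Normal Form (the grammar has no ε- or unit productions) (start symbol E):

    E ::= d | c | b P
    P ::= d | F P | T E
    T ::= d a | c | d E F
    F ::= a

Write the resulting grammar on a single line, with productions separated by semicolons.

E ::= d | c | X1 P; P ::= d | F P | T E; T ::= X2 X3 | c | X2 Y1; F ::= a; X1 ::= b; X2 ::= d; X3 ::= a; Y1 ::= E F

Introduce a nonterminal for each terminal appearing in a rule of length ≥ 2: X1 → b, X2 → d, X3 → a.
Binarize each right-hand side of length ≥ 3 by chaining fresh nonterminals (Y1, Y2, …): affected rules were T → X2 E F.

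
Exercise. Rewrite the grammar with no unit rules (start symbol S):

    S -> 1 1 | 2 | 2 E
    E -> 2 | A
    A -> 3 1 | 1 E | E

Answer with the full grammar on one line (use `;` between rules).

Unit pairs: A ⇒* {E}; E ⇒* {A}.
Replace each nonterminal's rules with the union of the non-unit rules of every nonterminal it unit-derives.

S -> 1 1 | 2 | 2 E; E -> 2 | 3 1 | 1 E; A -> 2 | 3 1 | 1 E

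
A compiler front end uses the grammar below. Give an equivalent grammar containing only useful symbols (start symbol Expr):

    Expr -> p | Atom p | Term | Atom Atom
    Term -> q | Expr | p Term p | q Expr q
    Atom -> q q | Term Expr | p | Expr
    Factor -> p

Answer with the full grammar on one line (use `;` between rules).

Generating nonterminals: {Atom, Expr, Factor, Term}.
Reachable from Expr after that: {Atom, Expr, Term}.
Removed useless symbols: {Factor} and every production mentioning them.

Expr -> p | Atom p | Term | Atom Atom; Term -> q | Expr | p Term p | q Expr q; Atom -> q q | Term Expr | p | Expr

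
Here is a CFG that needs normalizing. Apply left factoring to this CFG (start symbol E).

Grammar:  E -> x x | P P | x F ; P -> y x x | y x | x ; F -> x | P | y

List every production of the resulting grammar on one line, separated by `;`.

E has alternatives sharing prefix 'x': factor to E → x E' with E' → x | F.
P has alternatives sharing prefix 'y x': factor to P → y x P' with P' → x | ε.

E -> P P | x E'; P -> x | y x P'; F -> x | P | y; E' -> x | F; P' -> x | ε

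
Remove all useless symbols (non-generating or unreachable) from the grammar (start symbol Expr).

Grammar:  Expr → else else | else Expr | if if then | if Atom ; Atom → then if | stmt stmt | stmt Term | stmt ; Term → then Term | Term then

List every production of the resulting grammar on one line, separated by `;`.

Expr → else else | else Expr | if if then | if Atom; Atom → then if | stmt stmt | stmt

Generating nonterminals: {Atom, Expr}.
Reachable from Expr after that: {Atom, Expr}.
Removed useless symbols: {Term} and every production mentioning them.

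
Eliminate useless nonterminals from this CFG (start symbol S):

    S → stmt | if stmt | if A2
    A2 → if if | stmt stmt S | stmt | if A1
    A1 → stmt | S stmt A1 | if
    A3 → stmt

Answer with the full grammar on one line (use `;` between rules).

S → stmt | if stmt | if A2; A2 → if if | stmt stmt S | stmt | if A1; A1 → stmt | S stmt A1 | if

Generating nonterminals: {A1, A2, A3, S}.
Reachable from S after that: {A1, A2, S}.
Removed useless symbols: {A3} and every production mentioning them.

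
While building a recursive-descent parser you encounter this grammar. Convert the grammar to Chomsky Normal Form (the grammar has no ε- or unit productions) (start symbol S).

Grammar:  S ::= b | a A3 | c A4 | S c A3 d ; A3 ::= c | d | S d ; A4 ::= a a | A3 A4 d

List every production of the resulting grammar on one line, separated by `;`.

S ::= b | X1 A3 | X2 A4 | S Y1; A3 ::= c | d | S X3; A4 ::= X1 X1 | A3 Y3; X1 ::= a; X2 ::= c; X3 ::= d; Y1 ::= X2 Y2; Y2 ::= A3 X3; Y3 ::= A4 X3

Introduce a nonterminal for each terminal appearing in a rule of length ≥ 2: X1 → a, X2 → c, X3 → d.
Binarize each right-hand side of length ≥ 3 by chaining fresh nonterminals (Y1, Y2, …): affected rules were S → S X2 A3 X3; A4 → A3 A4 X3.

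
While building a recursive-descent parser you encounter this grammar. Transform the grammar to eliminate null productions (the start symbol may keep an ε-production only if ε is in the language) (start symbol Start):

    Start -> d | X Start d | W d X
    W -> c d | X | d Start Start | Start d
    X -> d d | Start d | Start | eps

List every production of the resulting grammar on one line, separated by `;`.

Start -> d | X Start d | Start d | W d X | W d | d X; W -> c d | X | d Start Start | Start d; X -> d d | Start d | Start

The nullable symbols are {W, X}.
ε ∉ L(G), so no ε-production is kept.
Expand every rule over subsets of its nullable positions: Start → X Start d gives X Start d | Start d. Start → W d X gives W d X | W d | d X.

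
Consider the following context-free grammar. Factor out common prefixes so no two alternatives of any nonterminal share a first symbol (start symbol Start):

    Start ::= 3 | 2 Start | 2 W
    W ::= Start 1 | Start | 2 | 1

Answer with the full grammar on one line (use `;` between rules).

Start has alternatives sharing prefix '2': factor to Start → 2 Start1 with Start1 → Start | W.
W has alternatives sharing prefix 'Start': factor to W → Start W1 with W1 → 1 | ε.

Start ::= 3 | 2 Start1; W ::= 2 | 1 | Start W1; Start1 ::= Start | W; W1 ::= 1 | ε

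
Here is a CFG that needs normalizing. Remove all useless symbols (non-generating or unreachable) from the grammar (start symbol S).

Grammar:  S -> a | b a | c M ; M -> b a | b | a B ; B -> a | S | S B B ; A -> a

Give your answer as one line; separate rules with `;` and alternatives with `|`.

Generating nonterminals: {A, B, M, S}.
Reachable from S after that: {B, M, S}.
Removed useless symbols: {A} and every production mentioning them.

S -> a | b a | c M; M -> b a | b | a B; B -> a | S | S B B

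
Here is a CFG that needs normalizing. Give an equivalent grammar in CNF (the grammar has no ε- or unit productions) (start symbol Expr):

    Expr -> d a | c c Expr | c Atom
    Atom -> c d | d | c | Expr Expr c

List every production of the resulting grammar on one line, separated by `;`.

Introduce a nonterminal for each terminal appearing in a rule of length ≥ 2: X1 → d, X2 → a, X3 → c.
Binarize each right-hand side of length ≥ 3 by chaining fresh nonterminals (Y1, Y2, …): affected rules were Expr → X3 X3 Expr; Atom → Expr Expr X3.

Expr -> X1 X2 | X3 Y1 | X3 Atom; Atom -> X3 X1 | d | c | Expr Y2; X1 -> d; X2 -> a; X3 -> c; Y1 -> X3 Expr; Y2 -> Expr X3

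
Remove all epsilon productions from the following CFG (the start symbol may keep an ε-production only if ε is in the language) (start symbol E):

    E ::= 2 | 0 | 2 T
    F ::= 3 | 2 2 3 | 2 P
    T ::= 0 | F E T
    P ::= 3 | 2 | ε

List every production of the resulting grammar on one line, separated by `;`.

E ::= 2 | 0 | 2 T; F ::= 3 | 2 2 3 | 2 P | 2; T ::= 0 | F E T; P ::= 3 | 2

Nullable nonterminals: {P}.
ε ∉ L(G), so no ε-production is kept.
Add the nullable-subset variants: F → 2 P gives 2 P | 2.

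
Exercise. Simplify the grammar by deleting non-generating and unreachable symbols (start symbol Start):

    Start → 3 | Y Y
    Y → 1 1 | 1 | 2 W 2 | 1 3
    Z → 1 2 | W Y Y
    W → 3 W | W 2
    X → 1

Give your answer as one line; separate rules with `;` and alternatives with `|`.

Generating nonterminals: {Start, X, Y, Z}.
Reachable from Start after that: {Start, Y}.
Removed useless symbols: {W, X, Z} and every production mentioning them.

Start → 3 | Y Y; Y → 1 1 | 1 | 1 3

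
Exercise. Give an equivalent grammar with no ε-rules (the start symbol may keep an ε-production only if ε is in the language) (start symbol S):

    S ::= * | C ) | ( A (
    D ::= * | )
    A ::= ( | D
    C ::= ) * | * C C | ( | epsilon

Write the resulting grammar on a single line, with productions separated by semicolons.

The nullable symbols are {C}.
ε ∉ L(G), so no ε-production is kept.
Add the nullable-subset variants: S → C ) gives C ) | ). C → * C C gives * C C | * C | *.

S ::= * | C ) | ) | ( A (; D ::= * | ); A ::= ( | D; C ::= ) * | * C C | * C | * | (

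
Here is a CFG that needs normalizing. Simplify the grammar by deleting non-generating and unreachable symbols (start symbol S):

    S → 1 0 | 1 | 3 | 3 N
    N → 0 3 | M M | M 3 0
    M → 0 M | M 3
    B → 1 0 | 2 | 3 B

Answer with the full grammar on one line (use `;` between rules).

S → 1 0 | 1 | 3 | 3 N; N → 0 3

Generating nonterminals: {B, N, S}.
Reachable from S after that: {N, S}.
Removed useless symbols: {B, M} and every production mentioning them.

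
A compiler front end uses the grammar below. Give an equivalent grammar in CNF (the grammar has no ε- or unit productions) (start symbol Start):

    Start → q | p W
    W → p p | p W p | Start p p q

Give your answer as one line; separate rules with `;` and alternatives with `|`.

Start → q | X1 W; W → X1 X1 | X1 Y1 | Start Y2; X1 → p; X2 → q; Y1 → W X1; Y2 → X1 Y3; Y3 → X1 X2

Introduce a nonterminal for each terminal appearing in a rule of length ≥ 2: X1 → p, X2 → q.
Binarize each right-hand side of length ≥ 3 by chaining fresh nonterminals (Y1, Y2, …): affected rules were W → X1 W X1; W → Start X1 X1 X2.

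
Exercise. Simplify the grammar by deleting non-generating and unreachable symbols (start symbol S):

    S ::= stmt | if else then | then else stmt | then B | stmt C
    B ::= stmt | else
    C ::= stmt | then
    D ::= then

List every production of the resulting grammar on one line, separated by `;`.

S ::= stmt | if else then | then else stmt | then B | stmt C; B ::= stmt | else; C ::= stmt | then

Generating nonterminals: {B, C, D, S}.
Reachable from S after that: {B, C, S}.
Removed useless symbols: {D} and every production mentioning them.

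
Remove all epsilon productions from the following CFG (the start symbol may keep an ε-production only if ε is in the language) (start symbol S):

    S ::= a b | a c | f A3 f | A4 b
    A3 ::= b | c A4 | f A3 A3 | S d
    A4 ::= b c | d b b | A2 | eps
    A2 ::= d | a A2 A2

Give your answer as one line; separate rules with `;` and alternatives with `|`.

S ::= a b | a c | f A3 f | A4 b | b; A3 ::= b | c A4 | c | f A3 A3 | S d; A4 ::= b c | d b b | A2; A2 ::= d | a A2 A2

Nullable nonterminals: {A4}.
ε ∉ L(G), so no ε-production is kept.
Add the nullable-subset variants: S → A4 b gives A4 b | b. A3 → c A4 gives c A4 | c.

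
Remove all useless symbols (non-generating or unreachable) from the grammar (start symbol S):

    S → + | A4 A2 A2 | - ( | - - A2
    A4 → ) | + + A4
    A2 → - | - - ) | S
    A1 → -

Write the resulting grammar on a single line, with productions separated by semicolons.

S → + | A4 A2 A2 | - ( | - - A2; A4 → ) | + + A4; A2 → - | - - ) | S

Generating nonterminals: {A1, A2, A4, S}.
Reachable from S after that: {A2, A4, S}.
Removed useless symbols: {A1} and every production mentioning them.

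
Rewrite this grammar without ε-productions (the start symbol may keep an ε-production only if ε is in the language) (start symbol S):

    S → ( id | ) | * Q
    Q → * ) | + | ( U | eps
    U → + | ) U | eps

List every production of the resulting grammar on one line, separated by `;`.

The nullable symbols are {Q, U}.
ε ∉ L(G), so no ε-production is kept.
For each production, add variants omitting each subset of nullable occurrences: S → * Q gives * Q | *. Q → ( U gives ( U | (. U → ) U gives ) U | ).

S → ( id | ) | * Q | *; Q → * ) | + | ( U | (; U → + | ) U | )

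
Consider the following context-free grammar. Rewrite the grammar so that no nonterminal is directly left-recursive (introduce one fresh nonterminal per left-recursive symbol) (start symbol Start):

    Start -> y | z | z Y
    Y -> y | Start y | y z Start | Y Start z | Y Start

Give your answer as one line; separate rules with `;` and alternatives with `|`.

Start -> y | z | z Y; Y -> y Y1 | Start y Y1 | y z Start Y1; Y1 -> Start z Y1 | Start Y1 | ε

Left recursion appears on Y.
For Y: α = {Start z, Start}, β = {y, Start y, y z Start}. Rewrite as Y → β Y1 and Y1 → α Y1 | ε.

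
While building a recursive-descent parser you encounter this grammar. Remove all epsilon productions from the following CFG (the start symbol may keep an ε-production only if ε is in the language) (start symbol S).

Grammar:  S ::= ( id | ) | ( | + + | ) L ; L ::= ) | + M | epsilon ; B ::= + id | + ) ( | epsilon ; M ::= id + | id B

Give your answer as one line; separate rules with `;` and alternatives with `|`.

S ::= ( id | ) | ( | + + | ) L; L ::= ) | + M; B ::= + id | + ) (; M ::= id + | id B | id

Nullable nonterminals: {B, L}.
ε ∉ L(G), so no ε-production is kept.
Expand every rule over subsets of its nullable positions: M → id B gives id B | id.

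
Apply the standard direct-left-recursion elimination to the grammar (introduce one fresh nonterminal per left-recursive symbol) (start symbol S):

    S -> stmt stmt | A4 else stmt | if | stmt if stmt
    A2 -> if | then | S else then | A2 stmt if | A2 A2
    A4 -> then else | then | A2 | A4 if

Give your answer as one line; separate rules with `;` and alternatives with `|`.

S -> stmt stmt | A4 else stmt | if | stmt if stmt; A2 -> if A2' | then A2' | S else then A2'; A4 -> then else A4' | then A4' | A2 A4'; A2' -> stmt if A2' | A2 A2' | ε; A4' -> if A4' | ε

A2, A4 are directly left-recursive.
For A2: α = {stmt if, A2}, β = {if, then, S else then}. Rewrite as A2 → β A2' and A2' → α A2' | ε.
For A4: α = {if}, β = {then else, then, A2}. Rewrite as A4 → β A4' and A4' → α A4' | ε.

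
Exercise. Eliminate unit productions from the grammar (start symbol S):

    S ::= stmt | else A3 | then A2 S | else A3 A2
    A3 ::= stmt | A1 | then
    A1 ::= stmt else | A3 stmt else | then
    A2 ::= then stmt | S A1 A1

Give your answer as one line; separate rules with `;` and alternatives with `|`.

S ::= stmt | else A3 | then A2 S | else A3 A2; A3 ::= stmt else | A3 stmt else | then | stmt; A1 ::= stmt else | A3 stmt else | then; A2 ::= then stmt | S A1 A1

Unit pairs: A3 ⇒* {A1}.
Replace each nonterminal's rules with the union of the non-unit rules of every nonterminal it unit-derives.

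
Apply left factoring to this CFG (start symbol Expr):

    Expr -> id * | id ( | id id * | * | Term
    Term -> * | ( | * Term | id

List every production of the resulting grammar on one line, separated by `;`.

Expr has alternatives sharing prefix 'id': factor to Expr → id Expr1 with Expr1 → * | ( | id *.
Term has alternatives sharing prefix '*': factor to Term → * Term1 with Term1 → ε | Term.

Expr -> * | Term | id Expr1; Term -> ( | id | * Term1; Expr1 -> * | ( | id *; Term1 -> ε | Term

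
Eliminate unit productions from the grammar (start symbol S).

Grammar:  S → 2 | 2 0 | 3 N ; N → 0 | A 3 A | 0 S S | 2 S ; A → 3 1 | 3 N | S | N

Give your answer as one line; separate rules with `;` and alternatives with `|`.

S → 2 | 2 0 | 3 N; N → 0 | A 3 A | 0 S S | 2 S; A → 2 | 2 0 | 3 N | 0 | A 3 A | 0 S S | 2 S | 3 1

Unit pairs: A ⇒* {N, S}.
Replace each nonterminal's rules with the union of the non-unit rules of every nonterminal it unit-derives.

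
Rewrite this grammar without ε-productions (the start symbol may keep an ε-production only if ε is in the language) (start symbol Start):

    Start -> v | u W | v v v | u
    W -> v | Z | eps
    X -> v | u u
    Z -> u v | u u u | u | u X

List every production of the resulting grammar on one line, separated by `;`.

Start -> v | u W | u | v v v; W -> v | Z; X -> v | u u; Z -> u v | u u u | u | u X

Nullable nonterminals: {W}.
ε ∉ L(G), so no ε-production is kept.
Expand every rule over subsets of its nullable positions: Start → u W gives u W | u.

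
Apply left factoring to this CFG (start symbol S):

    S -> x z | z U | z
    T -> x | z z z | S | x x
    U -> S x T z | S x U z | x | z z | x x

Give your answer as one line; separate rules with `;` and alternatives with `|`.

S has alternatives sharing prefix 'z': factor to S → z S' with S' → U | ε.
T has alternatives sharing prefix 'x': factor to T → x T' with T' → ε | x.
U has alternatives sharing prefix 'S x': factor to U → S x U' with U' → T z | U z.
U has alternatives sharing prefix 'x': factor to U → x U'' with U'' → ε | x.

S -> x z | z S'; T -> z z z | S | x T'; U -> z z | S x U' | x U''; S' -> U | ε; T' -> ε | x; U' -> T z | U z; U'' -> ε | x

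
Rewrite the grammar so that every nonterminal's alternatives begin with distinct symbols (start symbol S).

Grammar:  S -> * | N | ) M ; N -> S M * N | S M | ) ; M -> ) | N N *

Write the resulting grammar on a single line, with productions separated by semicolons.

S -> * | N | ) M; N -> ) | S M N'; M -> ) | N N *; N' -> * N | ε

N has alternatives sharing prefix 'S M': factor to N → S M N' with N' → * N | ε.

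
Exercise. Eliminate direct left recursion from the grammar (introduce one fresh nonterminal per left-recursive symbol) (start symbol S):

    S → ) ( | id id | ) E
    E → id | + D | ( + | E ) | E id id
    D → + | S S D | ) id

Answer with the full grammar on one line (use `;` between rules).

Directly left-recursive nonterminal: E.
For E: α = {), id id}, β = {id, + D, ( +}. Rewrite as E → β E' and E' → α E' | ε.

S → ) ( | id id | ) E; E → id E' | + D E' | ( + E'; D → + | S S D | ) id; E' → ) E' | id id E' | ε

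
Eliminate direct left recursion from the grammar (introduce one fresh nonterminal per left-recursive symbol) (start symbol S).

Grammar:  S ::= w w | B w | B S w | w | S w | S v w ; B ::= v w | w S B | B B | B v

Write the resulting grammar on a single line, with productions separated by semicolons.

S ::= w w S' | B w S' | B S w S' | w S'; B ::= v w B' | w S B B'; S' ::= w S' | v w S' | ε; B' ::= B B' | v B' | ε

S, B are directly left-recursive.
For S: α = {w, v w}, β = {w w, B w, B S w, w}. Rewrite as S → β S' and S' → α S' | ε.
For B: α = {B, v}, β = {v w, w S B}. Rewrite as B → β B' and B' → α B' | ε.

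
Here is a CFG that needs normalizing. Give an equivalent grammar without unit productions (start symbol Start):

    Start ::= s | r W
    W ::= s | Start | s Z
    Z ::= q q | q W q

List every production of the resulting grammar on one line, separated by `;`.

Start ::= s | r W; W ::= s | r W | s Z; Z ::= q q | q W q

Unit pairs: W ⇒* {Start}.
For each unit pair (A, B), copy every non-unit production of B to A, then drop all unit productions.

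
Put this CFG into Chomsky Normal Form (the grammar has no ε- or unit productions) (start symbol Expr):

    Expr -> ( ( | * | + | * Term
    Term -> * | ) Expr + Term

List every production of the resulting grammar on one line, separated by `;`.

Introduce a nonterminal for each terminal appearing in a rule of length ≥ 2: X1 → (, X2 → *, X3 → ), X4 → +.
Binarize each right-hand side of length ≥ 3 by chaining fresh nonterminals (Y1, Y2, …): affected rules were Term → X3 Expr X4 Term.

Expr -> X1 X1 | * | + | X2 Term; Term -> * | X3 Y1; X1 -> (; X2 -> *; X3 -> ); X4 -> +; Y1 -> Expr Y2; Y2 -> X4 Term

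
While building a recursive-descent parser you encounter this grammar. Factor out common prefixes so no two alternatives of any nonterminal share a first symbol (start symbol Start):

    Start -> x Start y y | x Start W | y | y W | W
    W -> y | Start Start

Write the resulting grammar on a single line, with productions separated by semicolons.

Start -> W | x Start Start1 | y Start2; W -> y | Start Start; Start1 -> y y | W; Start2 -> ε | W

Start has alternatives sharing prefix 'x Start': factor to Start → x Start Start1 with Start1 → y y | W.
Start has alternatives sharing prefix 'y': factor to Start → y Start2 with Start2 → ε | W.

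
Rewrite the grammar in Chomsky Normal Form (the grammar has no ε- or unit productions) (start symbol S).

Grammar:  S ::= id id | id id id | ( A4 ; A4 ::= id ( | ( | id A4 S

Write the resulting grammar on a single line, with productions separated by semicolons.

Introduce a nonterminal for each terminal appearing in a rule of length ≥ 2: X1 → id, X2 → (.
Binarize each right-hand side of length ≥ 3 by chaining fresh nonterminals (Y1, Y2, …): affected rules were S → X1 X1 X1; A4 → X1 A4 S.

S ::= X1 X1 | X1 Y1 | X2 A4; A4 ::= X1 X2 | ( | X1 Y2; X1 ::= id; X2 ::= (; Y1 ::= X1 X1; Y2 ::= A4 S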